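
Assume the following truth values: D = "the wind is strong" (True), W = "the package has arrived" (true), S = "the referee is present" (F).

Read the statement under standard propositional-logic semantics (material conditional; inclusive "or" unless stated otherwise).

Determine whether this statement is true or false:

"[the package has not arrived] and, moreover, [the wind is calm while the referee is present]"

Parsed as ~W & (~D & S)

~W = ~T = F
~D = ~T = F
~D & S = F & F = F
~W & (~D & S) = F & F = F

False.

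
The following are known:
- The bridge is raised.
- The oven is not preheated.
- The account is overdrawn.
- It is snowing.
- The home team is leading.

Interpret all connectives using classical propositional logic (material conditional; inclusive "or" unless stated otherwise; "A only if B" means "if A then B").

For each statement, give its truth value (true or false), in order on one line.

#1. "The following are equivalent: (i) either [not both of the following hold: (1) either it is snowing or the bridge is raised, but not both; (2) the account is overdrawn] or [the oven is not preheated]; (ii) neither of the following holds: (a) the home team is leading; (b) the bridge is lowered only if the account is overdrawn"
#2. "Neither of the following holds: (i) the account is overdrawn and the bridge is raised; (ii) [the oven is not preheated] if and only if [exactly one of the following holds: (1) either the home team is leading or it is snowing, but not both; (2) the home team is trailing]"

#1 False / #2 False

Let D = "it is snowing" (True), R = "the bridge is raised" (True), U = "the account is overdrawn" (True), P = "the oven is preheated" (False), V = "the home team is leading" (True).

#1: Parsed as (((D xor R) nand U) or not P) iff (V nor (not R -> U))

D xor R = True xor True = False
(D xor R) nand U = False nand True = True
not P = not False = True
((D xor R) nand U) or not P = True or True = True
not R = not True = False
not R -> U = False -> True = True
V nor (not R -> U) = True nor True = False
(((D xor R) nand U) or not P) iff (V nor (not R -> U)) = True iff False = False
Hence #1 is false.

#2: Parsed as (U and R) nor (not P iff ((V xor D) xor not V))

U and R = True and True = True
not P = not False = True
V xor D = True xor True = False
not V = not True = False
(V xor D) xor not V = False xor False = False
not P iff ((V xor D) xor not V) = True iff False = False
(U and R) nor (not P iff ((V xor D) xor not V)) = True nor False = False
Thus #2 is false.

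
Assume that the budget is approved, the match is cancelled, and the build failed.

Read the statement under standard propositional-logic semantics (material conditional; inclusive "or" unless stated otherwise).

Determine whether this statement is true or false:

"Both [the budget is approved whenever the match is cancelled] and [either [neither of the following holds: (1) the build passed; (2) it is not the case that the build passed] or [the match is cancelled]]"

Let Q = "the match is cancelled" (T), P = "the budget is approved" (T), R = "the build passed" (F).
In symbols: (Q -> P) & ((R nor ~R) | Q)

Q -> P = T -> T = T
~R = ~F = T
R nor ~R = F nor T = F
(R nor ~R) | Q = F | T = T
(Q -> P) & ((R nor ~R) | Q) = T & T = T

True.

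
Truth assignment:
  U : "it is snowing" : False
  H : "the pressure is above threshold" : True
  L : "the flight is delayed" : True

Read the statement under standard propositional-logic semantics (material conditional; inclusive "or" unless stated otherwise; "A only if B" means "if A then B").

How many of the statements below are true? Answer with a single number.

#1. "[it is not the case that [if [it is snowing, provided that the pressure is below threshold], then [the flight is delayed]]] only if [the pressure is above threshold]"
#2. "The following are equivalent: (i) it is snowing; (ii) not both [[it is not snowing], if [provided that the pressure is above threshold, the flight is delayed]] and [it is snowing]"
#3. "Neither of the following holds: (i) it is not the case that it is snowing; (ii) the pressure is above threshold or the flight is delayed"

1

#1: This is not ((not H -> U) -> L) -> H.

not H = not True = False
not H -> U = False -> False = True
(not H -> U) -> L = True -> True = True
not ((not H -> U) -> L) = not True = False
not ((not H -> U) -> L) -> H = False -> True = True
Thus #1 is true.

#2: This is U iff (((H -> L) -> not U) nand U).

H -> L = True -> True = True
not U = not False = True
(H -> L) -> not U = True -> True = True
((H -> L) -> not U) nand U = True nand False = True
U iff (((H -> L) -> not U) nand U) = False iff True = False
So #2 is false.

#3: In symbols: not U nor (H or L)

not U = not False = True
H or L = True or True = True
not U nor (H or L) = True nor True = False
So #3 is false.

Count: 1.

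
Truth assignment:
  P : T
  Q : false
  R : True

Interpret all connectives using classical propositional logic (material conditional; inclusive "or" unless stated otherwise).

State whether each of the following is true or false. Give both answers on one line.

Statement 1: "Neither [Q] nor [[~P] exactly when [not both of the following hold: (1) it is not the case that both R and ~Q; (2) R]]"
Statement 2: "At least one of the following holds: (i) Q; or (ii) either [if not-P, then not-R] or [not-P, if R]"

Statement 1: Formalization: Q ↓ (¬P ↔ ((R ↑ ¬Q) ↑ R))

¬P = ¬T = F
¬Q = ¬F = T
R ↑ ¬Q = T ↑ T = F
(R ↑ ¬Q) ↑ R = F ↑ T = T
¬P ↔ ((R ↑ ¬Q) ↑ R) = F ↔ T = F
Q ↓ (¬P ↔ ((R ↑ ¬Q) ↑ R)) = F ↓ F = T
Hence Statement 1 is true.

Statement 2: Parsed as Q ∨ ((¬P → ¬R) ∨ (R → ¬P))

¬P = ¬T = F
¬R = ¬T = F
¬P → ¬R = F → F = T
¬P = ¬T = F
R → ¬P = T → F = F
(¬P → ¬R) ∨ (R → ¬P) = T ∨ F = T
Q ∨ ((¬P → ¬R) ∨ (R → ¬P)) = F ∨ T = T
So Statement 2 is true.

Statement 1 True, Statement 2 True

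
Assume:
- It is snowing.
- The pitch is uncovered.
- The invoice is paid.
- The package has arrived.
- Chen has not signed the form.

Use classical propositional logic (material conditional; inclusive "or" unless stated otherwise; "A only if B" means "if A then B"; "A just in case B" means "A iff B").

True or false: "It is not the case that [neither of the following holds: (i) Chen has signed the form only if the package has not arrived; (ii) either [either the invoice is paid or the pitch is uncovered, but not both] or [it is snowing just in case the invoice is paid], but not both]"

True.

Let K = "Chen has signed the form" (False), S = "the package has arrived" (True), L = "the invoice is paid" (True), G = "the pitch is covered" (False), U = "it is snowing" (True).
In symbols: not ((K -> not S) nor ((L xor not G) xor (U iff L)))

not S = not True = False
K -> not S = False -> False = True
not G = not False = True
L xor not G = True xor True = False
U iff L = True iff True = True
(L xor not G) xor (U iff L) = False xor True = True
(K -> not S) nor ((L xor not G) xor (U iff L)) = True nor True = False
not ((K -> not S) nor ((L xor not G) xor (U iff L))) = not False = True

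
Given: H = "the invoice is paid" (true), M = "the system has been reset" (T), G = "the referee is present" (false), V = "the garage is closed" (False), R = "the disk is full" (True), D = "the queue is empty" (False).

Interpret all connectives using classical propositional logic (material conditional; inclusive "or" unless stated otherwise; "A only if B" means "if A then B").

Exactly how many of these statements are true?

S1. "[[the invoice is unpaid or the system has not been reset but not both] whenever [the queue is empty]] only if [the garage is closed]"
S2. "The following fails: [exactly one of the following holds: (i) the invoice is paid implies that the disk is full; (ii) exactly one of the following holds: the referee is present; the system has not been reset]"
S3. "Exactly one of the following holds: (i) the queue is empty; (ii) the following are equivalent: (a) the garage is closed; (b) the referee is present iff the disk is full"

S1: Parsed as (D -> (~H xor ~M)) -> V

~H = ~T = F
~M = ~T = F
~H xor ~M = F xor F = F
D -> (~H xor ~M) = F -> F = T
(D -> (~H xor ~M)) -> V = T -> F = F
So S1 is false.

S2: This is ~((H -> R) xor (G xor ~M)).

H -> R = T -> T = T
~M = ~T = F
G xor ~M = F xor F = F
(H -> R) xor (G xor ~M) = T xor F = T
~((H -> R) xor (G xor ~M)) = ~T = F
Thus S2 is false.

S3: Parsed as D xor (V <-> (G <-> R))

G <-> R = F <-> T = F
V <-> (G <-> R) = F <-> F = T
D xor (V <-> (G <-> R)) = F xor T = T
Thus S3 is true.

True statements: 1.

1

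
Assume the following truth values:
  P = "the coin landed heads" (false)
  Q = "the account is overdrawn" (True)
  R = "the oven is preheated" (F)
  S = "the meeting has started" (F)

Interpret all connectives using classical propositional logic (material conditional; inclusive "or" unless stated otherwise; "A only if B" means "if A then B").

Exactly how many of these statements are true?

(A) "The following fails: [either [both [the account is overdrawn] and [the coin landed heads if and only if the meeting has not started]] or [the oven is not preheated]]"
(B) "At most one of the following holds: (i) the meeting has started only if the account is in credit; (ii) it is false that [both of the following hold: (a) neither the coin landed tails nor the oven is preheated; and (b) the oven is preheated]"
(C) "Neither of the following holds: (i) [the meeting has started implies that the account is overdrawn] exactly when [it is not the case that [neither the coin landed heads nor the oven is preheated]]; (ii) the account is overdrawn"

(A): This is ¬((Q ∧ (P ↔ ¬S)) ∨ ¬R).

¬S = ¬F = T
P ↔ ¬S = F ↔ T = F
Q ∧ (P ↔ ¬S) = T ∧ F = F
¬R = ¬F = T
(Q ∧ (P ↔ ¬S)) ∨ ¬R = F ∨ T = T
¬((Q ∧ (P ↔ ¬S)) ∨ ¬R) = ¬T = F
So (A) is false.

(B): Formalization: (S → ¬Q) ↑ ¬((¬P ↓ R) ∧ R)

¬Q = ¬T = F
S → ¬Q = F → F = T
¬P = ¬F = T
¬P ↓ R = T ↓ F = F
(¬P ↓ R) ∧ R = F ∧ F = F
¬((¬P ↓ R) ∧ R) = ¬F = T
(S → ¬Q) ↑ ¬((¬P ↓ R) ∧ R) = T ↑ T = F
Hence (B) is false.

(C): In symbols: ((S → Q) ↔ ¬(P ↓ R)) ↓ Q

S → Q = F → T = T
P ↓ R = F ↓ F = T
¬(P ↓ R) = ¬T = F
(S → Q) ↔ ¬(P ↓ R) = T ↔ F = F
((S → Q) ↔ ¬(P ↓ R)) ↓ Q = F ↓ T = F
Hence (C) is false.

0 of the 3 statements are true (none).

0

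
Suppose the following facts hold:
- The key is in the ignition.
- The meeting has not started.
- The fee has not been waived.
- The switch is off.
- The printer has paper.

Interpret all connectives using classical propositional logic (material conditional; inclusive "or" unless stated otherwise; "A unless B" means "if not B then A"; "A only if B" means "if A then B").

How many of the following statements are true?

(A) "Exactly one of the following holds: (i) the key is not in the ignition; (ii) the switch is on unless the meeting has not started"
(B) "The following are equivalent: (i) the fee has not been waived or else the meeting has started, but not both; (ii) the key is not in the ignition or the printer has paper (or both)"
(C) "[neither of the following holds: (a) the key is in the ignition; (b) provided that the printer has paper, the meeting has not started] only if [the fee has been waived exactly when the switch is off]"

Let P = "the key is in the ignition" (T), S = "the switch is on" (F), Q = "the meeting has started" (F), R = "the fee has been waived" (F), U = "the printer has paper" (T).

(A): In symbols: ~P xor (S | ~Q)

~P = ~T = F
~Q = ~F = T
S | ~Q = F | T = T
~P xor (S | ~Q) = F xor T = T
Thus (A) is true.

(B): In symbols: (~R xor Q) <-> (~P | U)

~R = ~F = T
~R xor Q = T xor F = T
~P = ~T = F
~P | U = F | T = T
(~R xor Q) <-> (~P | U) = T <-> T = T
Hence (B) is true.

(C): Parsed as (P nor (U -> ~Q)) -> (R <-> ~S)

~Q = ~F = T
U -> ~Q = T -> T = T
P nor (U -> ~Q) = T nor T = F
~S = ~F = T
R <-> ~S = F <-> T = F
(P nor (U -> ~Q)) -> (R <-> ~S) = F -> F = T
Hence (C) is true.

True statements: 3 ((A), (B), (C)).

3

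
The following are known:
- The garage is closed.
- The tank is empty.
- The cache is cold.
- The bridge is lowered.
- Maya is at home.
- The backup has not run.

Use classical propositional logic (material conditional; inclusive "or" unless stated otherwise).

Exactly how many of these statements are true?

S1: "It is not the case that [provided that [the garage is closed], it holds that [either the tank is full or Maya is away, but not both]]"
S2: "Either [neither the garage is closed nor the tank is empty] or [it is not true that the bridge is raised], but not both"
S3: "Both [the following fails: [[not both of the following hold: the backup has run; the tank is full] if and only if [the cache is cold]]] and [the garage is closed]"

2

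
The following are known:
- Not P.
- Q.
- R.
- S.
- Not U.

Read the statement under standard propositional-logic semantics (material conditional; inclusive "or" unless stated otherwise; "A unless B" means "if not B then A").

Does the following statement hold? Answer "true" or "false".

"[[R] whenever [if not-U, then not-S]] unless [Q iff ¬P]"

In symbols: ((¬U → ¬S) → R) ∨ (Q ↔ ¬P)

¬U = ¬F = T
¬S = ¬T = F
¬U → ¬S = T → F = F
(¬U → ¬S) → R = F → T = T
¬P = ¬F = T
Q ↔ ¬P = T ↔ T = T
((¬U → ¬S) → R) ∨ (Q ↔ ¬P) = T ∨ T = T

The statement is true.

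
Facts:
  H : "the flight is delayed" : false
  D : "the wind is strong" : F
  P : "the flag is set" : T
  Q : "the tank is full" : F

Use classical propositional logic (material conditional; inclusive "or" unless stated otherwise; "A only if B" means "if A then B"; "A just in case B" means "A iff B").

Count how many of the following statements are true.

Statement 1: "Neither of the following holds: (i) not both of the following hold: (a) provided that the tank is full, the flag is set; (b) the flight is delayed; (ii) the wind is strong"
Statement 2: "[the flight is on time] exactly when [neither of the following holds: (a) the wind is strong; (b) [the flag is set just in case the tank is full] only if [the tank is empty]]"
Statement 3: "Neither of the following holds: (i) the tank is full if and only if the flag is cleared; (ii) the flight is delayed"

Statement 1: This is ((Q → P) ↑ H) ↓ D.

Q → P = F → T = T
(Q → P) ↑ H = T ↑ F = T
((Q → P) ↑ H) ↓ D = T ↓ F = F
Hence Statement 1 is false.

Statement 2: Parsed as ¬H ↔ (D ↓ ((P ↔ Q) → ¬Q))

¬H = ¬F = T
P ↔ Q = T ↔ F = F
¬Q = ¬F = T
(P ↔ Q) → ¬Q = F → T = T
D ↓ ((P ↔ Q) → ¬Q) = F ↓ T = F
¬H ↔ (D ↓ ((P ↔ Q) → ¬Q)) = T ↔ F = F
So Statement 2 is false.

Statement 3: Parsed as (Q ↔ ¬P) ↓ H

¬P = ¬T = F
Q ↔ ¬P = F ↔ F = T
(Q ↔ ¬P) ↓ H = T ↓ F = F
Hence Statement 3 is false.

True statements: 0 (none).

0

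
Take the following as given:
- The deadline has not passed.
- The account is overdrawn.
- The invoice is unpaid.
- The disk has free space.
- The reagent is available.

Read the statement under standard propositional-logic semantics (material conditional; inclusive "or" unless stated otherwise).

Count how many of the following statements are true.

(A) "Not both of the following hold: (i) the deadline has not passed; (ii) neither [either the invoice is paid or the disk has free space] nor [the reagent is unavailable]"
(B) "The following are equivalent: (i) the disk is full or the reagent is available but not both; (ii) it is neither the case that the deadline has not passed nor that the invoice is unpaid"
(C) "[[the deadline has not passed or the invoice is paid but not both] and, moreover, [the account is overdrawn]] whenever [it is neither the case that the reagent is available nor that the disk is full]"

2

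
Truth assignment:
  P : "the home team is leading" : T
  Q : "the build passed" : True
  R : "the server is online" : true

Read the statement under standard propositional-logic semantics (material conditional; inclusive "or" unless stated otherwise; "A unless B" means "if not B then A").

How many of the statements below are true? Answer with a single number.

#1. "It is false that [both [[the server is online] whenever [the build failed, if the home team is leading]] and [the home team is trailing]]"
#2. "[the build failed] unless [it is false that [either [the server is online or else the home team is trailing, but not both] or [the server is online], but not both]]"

2

#1: Formalization: ~(((P -> ~Q) -> R) & ~P)

~Q = ~T = F
P -> ~Q = T -> F = F
(P -> ~Q) -> R = F -> T = T
~P = ~T = F
((P -> ~Q) -> R) & ~P = T & F = F
~(((P -> ~Q) -> R) & ~P) = ~F = T
So #1 is true.

#2: Parsed as ~Q | ~((R xor ~P) xor R)

~Q = ~T = F
~P = ~T = F
R xor ~P = T xor F = T
(R xor ~P) xor R = T xor T = F
~((R xor ~P) xor R) = ~F = T
~Q | ~((R xor ~P) xor R) = F | T = T
Thus #2 is true.

2 of the 2 statements are true (#1, #2).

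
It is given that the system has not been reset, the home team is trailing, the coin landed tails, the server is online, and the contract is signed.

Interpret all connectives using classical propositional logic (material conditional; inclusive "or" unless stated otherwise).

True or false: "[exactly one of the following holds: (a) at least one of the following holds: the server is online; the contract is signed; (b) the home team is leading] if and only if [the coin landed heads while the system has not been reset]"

false

Let S = "the server is online" (T), U = "the contract is signed" (T), Q = "the home team is leading" (F), R = "the coin landed heads" (F), P = "the system has been reset" (F).
Formalization: ((S | U) xor Q) <-> (R & ~P)

S | U = T | T = T
(S | U) xor Q = T xor F = T
~P = ~F = T
R & ~P = F & T = F
((S | U) xor Q) <-> (R & ~P) = T <-> F = F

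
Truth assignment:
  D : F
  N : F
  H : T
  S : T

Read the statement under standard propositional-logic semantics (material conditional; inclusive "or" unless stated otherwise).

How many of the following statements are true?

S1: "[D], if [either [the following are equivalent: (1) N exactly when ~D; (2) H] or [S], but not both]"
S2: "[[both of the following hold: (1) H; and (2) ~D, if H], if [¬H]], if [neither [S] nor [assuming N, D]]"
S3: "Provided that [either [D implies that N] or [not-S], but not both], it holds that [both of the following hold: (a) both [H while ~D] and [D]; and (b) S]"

S1: This is (((N <-> ~D) <-> H) xor S) -> D.

~D = ~F = T
N <-> ~D = F <-> T = F
(N <-> ~D) <-> H = F <-> T = F
((N <-> ~D) <-> H) xor S = F xor T = T
(((N <-> ~D) <-> H) xor S) -> D = T -> F = F
Thus S1 is false.

S2: Parsed as (S nor (N -> D)) -> (~H -> (H & (H -> ~D)))

N -> D = F -> F = T
S nor (N -> D) = T nor T = F
~H = ~T = F
~D = ~F = T
H -> ~D = T -> T = T
H & (H -> ~D) = T & T = T
~H -> (H & (H -> ~D)) = F -> T = T
(S nor (N -> D)) -> (~H -> (H & (H -> ~D))) = F -> T = T
Thus S2 is true.

S3: Parsed as ((D -> N) xor ~S) -> (((H & ~D) & D) & S)

D -> N = F -> F = T
~S = ~T = F
(D -> N) xor ~S = T xor F = T
~D = ~F = T
H & ~D = T & T = T
(H & ~D) & D = T & F = F
((H & ~D) & D) & S = F & T = F
((D -> N) xor ~S) -> (((H & ~D) & D) & S) = T -> F = F
So S3 is false.

Count: 1.

1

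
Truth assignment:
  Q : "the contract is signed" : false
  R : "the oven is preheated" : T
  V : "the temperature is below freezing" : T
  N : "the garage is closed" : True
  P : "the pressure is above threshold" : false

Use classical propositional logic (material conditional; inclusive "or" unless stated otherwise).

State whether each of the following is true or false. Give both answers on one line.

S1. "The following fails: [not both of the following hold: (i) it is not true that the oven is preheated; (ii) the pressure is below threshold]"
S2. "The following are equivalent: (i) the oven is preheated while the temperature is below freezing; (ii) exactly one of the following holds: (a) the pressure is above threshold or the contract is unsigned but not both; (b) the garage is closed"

S1 False; S2 False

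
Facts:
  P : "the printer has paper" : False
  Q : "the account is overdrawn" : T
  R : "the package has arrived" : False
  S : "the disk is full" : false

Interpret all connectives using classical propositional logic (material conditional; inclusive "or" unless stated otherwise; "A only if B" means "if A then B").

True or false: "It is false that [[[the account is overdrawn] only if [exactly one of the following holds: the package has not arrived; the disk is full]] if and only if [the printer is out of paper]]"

False.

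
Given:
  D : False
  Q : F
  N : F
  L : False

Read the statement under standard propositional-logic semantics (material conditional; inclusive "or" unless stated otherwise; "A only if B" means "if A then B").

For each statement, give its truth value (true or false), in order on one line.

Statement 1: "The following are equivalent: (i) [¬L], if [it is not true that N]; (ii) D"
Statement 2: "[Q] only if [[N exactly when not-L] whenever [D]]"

Statement 1: In symbols: (¬N → ¬L) ↔ D

¬N = ¬F = T
¬L = ¬F = T
¬N → ¬L = T → T = T
(¬N → ¬L) ↔ D = T ↔ F = F
So Statement 1 is false.

Statement 2: This is Q → (D → (N ↔ ¬L)).

¬L = ¬F = T
N ↔ ¬L = F ↔ T = F
D → (N ↔ ¬L) = F → F = T
Q → (D → (N ↔ ¬L)) = F → T = T
So Statement 2 is true.

Statement 1 false; Statement 2 true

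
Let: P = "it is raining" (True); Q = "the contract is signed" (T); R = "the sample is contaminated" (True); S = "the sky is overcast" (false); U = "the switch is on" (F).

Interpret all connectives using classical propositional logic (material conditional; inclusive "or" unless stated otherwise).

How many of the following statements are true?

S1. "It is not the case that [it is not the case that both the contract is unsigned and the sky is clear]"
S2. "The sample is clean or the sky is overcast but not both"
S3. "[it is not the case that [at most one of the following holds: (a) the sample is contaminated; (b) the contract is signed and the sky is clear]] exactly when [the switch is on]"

S1: This is ~(~Q nand ~S).

~Q = ~T = F
~S = ~F = T
~Q nand ~S = F nand T = T
~(~Q nand ~S) = ~T = F
So S1 is false.

S2: This is ~R xor S.

~R = ~T = F
~R xor S = F xor F = F
So S2 is false.

S3: Parsed as ~(R nand (Q & ~S)) <-> U

~S = ~F = T
Q & ~S = T & T = T
R nand (Q & ~S) = T nand T = F
~(R nand (Q & ~S)) = ~F = T
~(R nand (Q & ~S)) <-> U = T <-> F = F
Hence S3 is false.

True statements: 0 (none).

0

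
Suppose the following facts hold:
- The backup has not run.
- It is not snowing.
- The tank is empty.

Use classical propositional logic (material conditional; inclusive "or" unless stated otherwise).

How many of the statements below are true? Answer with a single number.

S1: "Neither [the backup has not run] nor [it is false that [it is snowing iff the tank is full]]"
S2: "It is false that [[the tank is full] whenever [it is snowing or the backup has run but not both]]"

Let P = "the backup has run" (F), Q = "it is snowing" (F), R = "the tank is full" (F).

S1: In symbols: ~P nor ~(Q <-> R)

~P = ~F = T
Q <-> R = F <-> F = T
~(Q <-> R) = ~T = F
~P nor ~(Q <-> R) = T nor F = F
Thus S1 is false.

S2: Formalization: ~((Q xor P) -> R)

Q xor P = F xor F = F
(Q xor P) -> R = F -> F = T
~((Q xor P) -> R) = ~T = F
So S2 is false.

True statements: 0 (none).

0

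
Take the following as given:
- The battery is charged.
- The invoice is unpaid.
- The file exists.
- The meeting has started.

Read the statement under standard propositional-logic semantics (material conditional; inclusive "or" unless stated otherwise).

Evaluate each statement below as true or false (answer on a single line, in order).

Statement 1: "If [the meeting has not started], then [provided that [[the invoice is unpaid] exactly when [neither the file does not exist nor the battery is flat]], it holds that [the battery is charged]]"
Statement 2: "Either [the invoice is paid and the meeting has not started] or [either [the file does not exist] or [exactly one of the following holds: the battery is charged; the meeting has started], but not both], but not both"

Let L = "the meeting has started" (T), R = "the invoice is paid" (F), M = "the file exists" (T), V = "the battery is charged" (T).

Statement 1: In symbols: ¬L → ((¬R ↔ (¬M ↓ ¬V)) → V)

¬L = ¬T = F
¬R = ¬F = T
¬M = ¬T = F
¬V = ¬T = F
¬M ↓ ¬V = F ↓ F = T
¬R ↔ (¬M ↓ ¬V) = T ↔ T = T
(¬R ↔ (¬M ↓ ¬V)) → V = T → T = T
¬L → ((¬R ↔ (¬M ↓ ¬V)) → V) = F → T = T
Hence Statement 1 is true.

Statement 2: In symbols: (R ∧ ¬L) ⊕ (¬M ⊕ (V ⊕ L))

¬L = ¬T = F
R ∧ ¬L = F ∧ F = F
¬M = ¬T = F
V ⊕ L = T ⊕ T = F
¬M ⊕ (V ⊕ L) = F ⊕ F = F
(R ∧ ¬L) ⊕ (¬M ⊕ (V ⊕ L)) = F ⊕ F = F
Thus Statement 2 is false.

Statement 1 T / Statement 2 F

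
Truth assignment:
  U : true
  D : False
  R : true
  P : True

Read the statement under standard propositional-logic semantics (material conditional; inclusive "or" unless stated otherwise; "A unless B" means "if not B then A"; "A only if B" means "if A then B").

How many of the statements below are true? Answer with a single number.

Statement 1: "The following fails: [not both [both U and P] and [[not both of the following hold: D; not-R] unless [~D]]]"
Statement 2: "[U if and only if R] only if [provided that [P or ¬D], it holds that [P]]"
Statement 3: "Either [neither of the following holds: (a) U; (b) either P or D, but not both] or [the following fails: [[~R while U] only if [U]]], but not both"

2

Statement 1: In symbols: ~((U & P) nand ((D nand ~R) | ~D))

U & P = T & T = T
~R = ~T = F
D nand ~R = F nand F = T
~D = ~F = T
(D nand ~R) | ~D = T | T = T
(U & P) nand ((D nand ~R) | ~D) = T nand T = F
~((U & P) nand ((D nand ~R) | ~D)) = ~F = T
Hence Statement 1 is true.

Statement 2: In symbols: (U <-> R) -> ((P | ~D) -> P)

U <-> R = T <-> T = T
~D = ~F = T
P | ~D = T | T = T
(P | ~D) -> P = T -> T = T
(U <-> R) -> ((P | ~D) -> P) = T -> T = T
So Statement 2 is true.

Statement 3: Parsed as (U nor (P xor D)) xor ~((~R & U) -> U)

P xor D = T xor F = T
U nor (P xor D) = T nor T = F
~R = ~T = F
~R & U = F & T = F
(~R & U) -> U = F -> T = T
~((~R & U) -> U) = ~T = F
(U nor (P xor D)) xor ~((~R & U) -> U) = F xor F = F
Hence Statement 3 is false.

2 of the 3 statements are true.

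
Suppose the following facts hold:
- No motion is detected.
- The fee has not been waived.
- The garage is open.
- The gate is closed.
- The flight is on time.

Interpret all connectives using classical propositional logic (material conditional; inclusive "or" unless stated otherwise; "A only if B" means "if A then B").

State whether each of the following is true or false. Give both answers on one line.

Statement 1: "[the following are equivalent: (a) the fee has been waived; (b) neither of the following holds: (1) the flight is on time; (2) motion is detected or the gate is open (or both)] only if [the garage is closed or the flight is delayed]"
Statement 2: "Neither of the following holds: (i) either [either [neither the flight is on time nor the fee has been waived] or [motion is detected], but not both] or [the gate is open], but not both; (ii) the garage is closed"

Let Q = "the fee has been waived" (F), U = "the flight is delayed" (F), P = "motion is detected" (F), S = "the gate is open" (F), R = "the garage is closed" (F).

Statement 1: This is (Q <-> (~U nor (P | S))) -> (R | U).

~U = ~F = T
P | S = F | F = F
~U nor (P | S) = T nor F = F
Q <-> (~U nor (P | S)) = F <-> F = T
R | U = F | F = F
(Q <-> (~U nor (P | S))) -> (R | U) = T -> F = F
Thus Statement 1 is false.

Statement 2: Parsed as (((~U nor Q) xor P) xor S) nor R

~U = ~F = T
~U nor Q = T nor F = F
(~U nor Q) xor P = F xor F = F
((~U nor Q) xor P) xor S = F xor F = F
(((~U nor Q) xor P) xor S) nor R = F nor F = T
Thus Statement 2 is true.

Statement 1 False; Statement 2 True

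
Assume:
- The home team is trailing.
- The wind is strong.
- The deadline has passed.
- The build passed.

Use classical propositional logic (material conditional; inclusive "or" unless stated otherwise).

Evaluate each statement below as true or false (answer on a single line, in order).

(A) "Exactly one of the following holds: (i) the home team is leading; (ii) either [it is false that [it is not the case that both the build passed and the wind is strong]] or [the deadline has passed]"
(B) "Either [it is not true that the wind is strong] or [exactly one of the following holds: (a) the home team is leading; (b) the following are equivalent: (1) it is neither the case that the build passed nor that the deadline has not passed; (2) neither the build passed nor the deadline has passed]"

(A) True / (B) True

Let P = "the home team is leading" (False), S = "the build passed" (True), Q = "the wind is strong" (True), R = "the deadline has passed" (True).

(A): This is P xor (not (S nand Q) or R).

S nand Q = True nand True = False
not (S nand Q) = not False = True
not (S nand Q) or R = True or True = True
P xor (not (S nand Q) or R) = False xor True = True
Thus (A) is true.

(B): In symbols: not Q or (P xor ((S nor not R) iff (S nor R)))

not Q = not True = False
not R = not True = False
S nor not R = True nor False = False
S nor R = True nor True = False
(S nor not R) iff (S nor R) = False iff False = True
P xor ((S nor not R) iff (S nor R)) = False xor True = True
not Q or (P xor ((S nor not R) iff (S nor R))) = False or True = True
Thus (B) is true.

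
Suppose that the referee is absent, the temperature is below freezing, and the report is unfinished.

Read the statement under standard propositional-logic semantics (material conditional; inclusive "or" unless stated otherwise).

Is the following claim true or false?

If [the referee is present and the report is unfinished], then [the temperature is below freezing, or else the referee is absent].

True.

Let P = "the referee is present" (False), R = "the report is finished" (False), Q = "the temperature is below freezing" (True).
This is (P and not R) -> (Q or not P).

not R = not False = True
P and not R = False and True = False
not P = not False = True
Q or not P = True or True = True
(P and not R) -> (Q or not P) = False -> True = True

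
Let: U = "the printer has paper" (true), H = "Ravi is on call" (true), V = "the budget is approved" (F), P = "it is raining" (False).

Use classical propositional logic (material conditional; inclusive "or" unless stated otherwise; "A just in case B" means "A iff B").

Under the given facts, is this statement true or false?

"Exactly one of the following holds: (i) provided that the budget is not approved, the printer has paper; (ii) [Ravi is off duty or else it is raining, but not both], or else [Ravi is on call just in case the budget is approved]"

Values: V=F, U=T, H=T, P=F.
This is (¬V → U) ⊕ ((¬H ⊕ P) ∨ (H ↔ V)).

¬V = ¬F = T
¬V → U = T → T = T
¬H = ¬T = F
¬H ⊕ P = F ⊕ F = F
H ↔ V = T ↔ F = F
(¬H ⊕ P) ∨ (H ↔ V) = F ∨ F = F
(¬V → U) ⊕ ((¬H ⊕ P) ∨ (H ↔ V)) = T ⊕ F = T

True.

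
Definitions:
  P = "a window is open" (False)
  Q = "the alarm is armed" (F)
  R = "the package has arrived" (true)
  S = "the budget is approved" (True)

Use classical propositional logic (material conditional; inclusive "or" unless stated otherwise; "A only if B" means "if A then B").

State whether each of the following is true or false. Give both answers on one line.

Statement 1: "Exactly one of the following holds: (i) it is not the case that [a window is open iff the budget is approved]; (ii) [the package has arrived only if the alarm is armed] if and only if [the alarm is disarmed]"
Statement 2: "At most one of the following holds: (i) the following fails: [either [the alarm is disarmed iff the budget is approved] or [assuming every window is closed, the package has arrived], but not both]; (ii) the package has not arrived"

Statement 1 true / Statement 2 true

Statement 1: This is ¬(P ↔ S) ⊕ ((R → Q) ↔ ¬Q).

P ↔ S = F ↔ T = F
¬(P ↔ S) = ¬F = T
R → Q = T → F = F
¬Q = ¬F = T
(R → Q) ↔ ¬Q = F ↔ T = F
¬(P ↔ S) ⊕ ((R → Q) ↔ ¬Q) = T ⊕ F = T
Thus Statement 1 is true.

Statement 2: In symbols: ¬((¬Q ↔ S) ⊕ (¬P → R)) ↑ ¬R

¬Q = ¬F = T
¬Q ↔ S = T ↔ T = T
¬P = ¬F = T
¬P → R = T → T = T
(¬Q ↔ S) ⊕ (¬P → R) = T ⊕ T = F
¬((¬Q ↔ S) ⊕ (¬P → R)) = ¬F = T
¬R = ¬T = F
¬((¬Q ↔ S) ⊕ (¬P → R)) ↑ ¬R = T ↑ F = T
So Statement 2 is true.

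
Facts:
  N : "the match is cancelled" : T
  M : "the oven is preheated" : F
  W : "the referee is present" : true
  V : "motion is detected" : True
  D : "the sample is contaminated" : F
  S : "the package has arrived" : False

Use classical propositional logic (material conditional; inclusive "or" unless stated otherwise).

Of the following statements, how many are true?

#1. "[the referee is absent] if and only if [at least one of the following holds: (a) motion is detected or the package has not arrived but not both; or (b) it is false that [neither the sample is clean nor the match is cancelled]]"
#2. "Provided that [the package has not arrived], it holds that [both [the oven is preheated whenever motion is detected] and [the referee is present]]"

#1: In symbols: ~W <-> ((V xor ~S) | ~(~D nor N))

~W = ~T = F
~S = ~F = T
V xor ~S = T xor T = F
~D = ~F = T
~D nor N = T nor T = F
~(~D nor N) = ~F = T
(V xor ~S) | ~(~D nor N) = F | T = T
~W <-> ((V xor ~S) | ~(~D nor N)) = F <-> T = F
So #1 is false.

#2: In symbols: ~S -> ((V -> M) & W)

~S = ~F = T
V -> M = T -> F = F
(V -> M) & W = F & T = F
~S -> ((V -> M) & W) = T -> F = F
So #2 is false.

True statements: 0 (none).

0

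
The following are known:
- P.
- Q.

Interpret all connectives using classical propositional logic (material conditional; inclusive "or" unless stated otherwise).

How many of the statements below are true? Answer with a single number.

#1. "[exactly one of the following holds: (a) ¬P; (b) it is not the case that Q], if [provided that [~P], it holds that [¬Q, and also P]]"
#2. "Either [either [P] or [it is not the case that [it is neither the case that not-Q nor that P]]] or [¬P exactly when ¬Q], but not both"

#1: Parsed as (not P -> (not Q and P)) -> (not P xor not Q)

not P = not True = False
not Q = not True = False
not Q and P = False and True = False
not P -> (not Q and P) = False -> False = True
not P = not True = False
not Q = not True = False
not P xor not Q = False xor False = False
(not P -> (not Q and P)) -> (not P xor not Q) = True -> False = False
Thus #1 is false.

#2: Parsed as (P or not (not Q nor P)) xor (not P iff not Q)

not Q = not True = False
not Q nor P = False nor True = False
not (not Q nor P) = not False = True
P or not (not Q nor P) = True or True = True
not P = not True = False
not Q = not True = False
not P iff not Q = False iff False = True
(P or not (not Q nor P)) xor (not P iff not Q) = True xor True = False
So #2 is false.

0 of the 2 statements are true (none).

0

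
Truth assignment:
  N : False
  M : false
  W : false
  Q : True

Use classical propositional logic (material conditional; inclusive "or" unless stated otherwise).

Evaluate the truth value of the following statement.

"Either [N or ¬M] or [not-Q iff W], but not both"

Values: N=False, M=False, Q=True, W=False.
Formalization: (N or not M) xor (not Q iff W)

not M = not False = True
N or not M = False or True = True
not Q = not True = False
not Q iff W = False iff False = True
(N or not M) xor (not Q iff W) = True xor True = False

The statement is false.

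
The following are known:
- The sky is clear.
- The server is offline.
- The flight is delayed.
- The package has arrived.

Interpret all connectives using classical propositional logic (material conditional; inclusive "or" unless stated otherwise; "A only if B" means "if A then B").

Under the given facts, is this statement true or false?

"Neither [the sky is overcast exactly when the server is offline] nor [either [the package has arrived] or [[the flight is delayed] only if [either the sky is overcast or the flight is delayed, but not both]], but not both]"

true

Let P = "the sky is overcast" (False), Q = "the server is online" (False), S = "the package has arrived" (True), R = "the flight is delayed" (True).
This is (P iff not Q) nor (S xor (R -> (P xor R))).

not Q = not False = True
P iff not Q = False iff True = False
P xor R = False xor True = True
R -> (P xor R) = True -> True = True
S xor (R -> (P xor R)) = True xor True = False
(P iff not Q) nor (S xor (R -> (P xor R))) = False nor False = True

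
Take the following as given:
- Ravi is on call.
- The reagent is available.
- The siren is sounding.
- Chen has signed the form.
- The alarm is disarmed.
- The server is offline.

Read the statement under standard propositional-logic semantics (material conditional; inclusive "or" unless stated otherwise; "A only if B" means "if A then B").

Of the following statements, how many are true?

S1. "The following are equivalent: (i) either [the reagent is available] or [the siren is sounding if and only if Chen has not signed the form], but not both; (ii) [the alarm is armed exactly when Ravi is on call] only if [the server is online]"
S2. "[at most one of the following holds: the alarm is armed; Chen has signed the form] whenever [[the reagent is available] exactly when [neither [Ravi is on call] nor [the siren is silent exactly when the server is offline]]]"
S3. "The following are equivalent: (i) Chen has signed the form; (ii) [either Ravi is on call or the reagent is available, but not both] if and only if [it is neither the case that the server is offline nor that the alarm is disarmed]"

3

Let Q = "the reagent is available" (T), R = "the siren is sounding" (T), S = "Chen has signed the form" (T), U = "the alarm is armed" (F), P = "Ravi is on call" (T), V = "the server is online" (F).

S1: In symbols: (Q ⊕ (R ↔ ¬S)) ↔ ((U ↔ P) → V)

¬S = ¬T = F
R ↔ ¬S = T ↔ F = F
Q ⊕ (R ↔ ¬S) = T ⊕ F = T
U ↔ P = F ↔ T = F
(U ↔ P) → V = F → F = T
(Q ⊕ (R ↔ ¬S)) ↔ ((U ↔ P) → V) = T ↔ T = T
Hence S1 is true.

S2: In symbols: (Q ↔ (P ↓ (¬R ↔ ¬V))) → (U ↑ S)

¬R = ¬T = F
¬V = ¬F = T
¬R ↔ ¬V = F ↔ T = F
P ↓ (¬R ↔ ¬V) = T ↓ F = F
Q ↔ (P ↓ (¬R ↔ ¬V)) = T ↔ F = F
U ↑ S = F ↑ T = T
(Q ↔ (P ↓ (¬R ↔ ¬V))) → (U ↑ S) = F → T = T
Thus S2 is true.

S3: In symbols: S ↔ ((P ⊕ Q) ↔ (¬V ↓ ¬U))

P ⊕ Q = T ⊕ T = F
¬V = ¬F = T
¬U = ¬F = T
¬V ↓ ¬U = T ↓ T = F
(P ⊕ Q) ↔ (¬V ↓ ¬U) = F ↔ F = T
S ↔ ((P ⊕ Q) ↔ (¬V ↓ ¬U)) = T ↔ T = T
Thus S3 is true.

Count: 3.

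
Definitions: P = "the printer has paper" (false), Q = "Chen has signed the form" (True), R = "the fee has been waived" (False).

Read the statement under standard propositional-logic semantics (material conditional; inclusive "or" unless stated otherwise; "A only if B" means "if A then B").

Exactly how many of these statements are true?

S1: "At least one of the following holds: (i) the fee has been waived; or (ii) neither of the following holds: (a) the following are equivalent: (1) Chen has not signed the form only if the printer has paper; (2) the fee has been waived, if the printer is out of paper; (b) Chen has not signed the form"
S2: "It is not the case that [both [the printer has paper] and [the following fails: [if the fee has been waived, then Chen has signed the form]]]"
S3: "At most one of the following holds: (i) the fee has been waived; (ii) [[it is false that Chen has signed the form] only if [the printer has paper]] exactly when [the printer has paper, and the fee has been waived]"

S1: Formalization: R | (((~Q -> P) <-> (~P -> R)) nor ~Q)

~Q = ~T = F
~Q -> P = F -> F = T
~P = ~F = T
~P -> R = T -> F = F
(~Q -> P) <-> (~P -> R) = T <-> F = F
~Q = ~T = F
((~Q -> P) <-> (~P -> R)) nor ~Q = F nor F = T
R | (((~Q -> P) <-> (~P -> R)) nor ~Q) = F | T = T
Thus S1 is true.

S2: Parsed as ~(P & ~(R -> Q))

R -> Q = F -> T = T
~(R -> Q) = ~T = F
P & ~(R -> Q) = F & F = F
~(P & ~(R -> Q)) = ~F = T
Thus S2 is true.

S3: This is R nand ((~Q -> P) <-> (P & R)).

~Q = ~T = F
~Q -> P = F -> F = T
P & R = F & F = F
(~Q -> P) <-> (P & R) = T <-> F = F
R nand ((~Q -> P) <-> (P & R)) = F nand F = T
Hence S3 is true.

True statements: 3.

3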